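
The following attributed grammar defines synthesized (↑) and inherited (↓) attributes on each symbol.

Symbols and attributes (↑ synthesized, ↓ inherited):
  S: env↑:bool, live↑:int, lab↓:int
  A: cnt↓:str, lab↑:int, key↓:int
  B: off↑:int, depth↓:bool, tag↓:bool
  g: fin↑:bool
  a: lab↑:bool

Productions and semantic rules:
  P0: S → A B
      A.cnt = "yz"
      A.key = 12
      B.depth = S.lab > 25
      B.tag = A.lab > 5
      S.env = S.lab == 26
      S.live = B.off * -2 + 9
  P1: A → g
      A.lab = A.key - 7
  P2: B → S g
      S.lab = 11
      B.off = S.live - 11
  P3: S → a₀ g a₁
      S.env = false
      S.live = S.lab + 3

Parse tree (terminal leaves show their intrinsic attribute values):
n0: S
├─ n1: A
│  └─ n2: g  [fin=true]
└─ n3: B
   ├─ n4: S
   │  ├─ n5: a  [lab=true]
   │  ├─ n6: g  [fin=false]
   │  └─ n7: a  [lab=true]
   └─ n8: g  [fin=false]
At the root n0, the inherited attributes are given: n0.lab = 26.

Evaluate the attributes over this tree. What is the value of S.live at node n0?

3

1. n0.lab = 26  [given at root]
2. n1.cnt = "yz"  ["yz"]
3. n1.key = 12  [12]
4. n2.fin = true  [terminal]
5. n1.lab = 5  [A.key - 7]
6. n3.depth = true  [S.lab > 25]
7. n3.tag = false  [A.lab > 5]
8. n4.lab = 11  [11]
9. n5.lab = true  [terminal]
10. n6.fin = false  [terminal]
11. n7.lab = true  [terminal]
12. n4.env = false  [false]
13. n4.live = 14  [S.lab + 3]
14. n8.fin = false  [terminal]
15. n3.off = 3  [S.live - 11]
16. n0.env = true  [S.lab == 26]
17. n0.live = 3  [B.off * -2 + 9]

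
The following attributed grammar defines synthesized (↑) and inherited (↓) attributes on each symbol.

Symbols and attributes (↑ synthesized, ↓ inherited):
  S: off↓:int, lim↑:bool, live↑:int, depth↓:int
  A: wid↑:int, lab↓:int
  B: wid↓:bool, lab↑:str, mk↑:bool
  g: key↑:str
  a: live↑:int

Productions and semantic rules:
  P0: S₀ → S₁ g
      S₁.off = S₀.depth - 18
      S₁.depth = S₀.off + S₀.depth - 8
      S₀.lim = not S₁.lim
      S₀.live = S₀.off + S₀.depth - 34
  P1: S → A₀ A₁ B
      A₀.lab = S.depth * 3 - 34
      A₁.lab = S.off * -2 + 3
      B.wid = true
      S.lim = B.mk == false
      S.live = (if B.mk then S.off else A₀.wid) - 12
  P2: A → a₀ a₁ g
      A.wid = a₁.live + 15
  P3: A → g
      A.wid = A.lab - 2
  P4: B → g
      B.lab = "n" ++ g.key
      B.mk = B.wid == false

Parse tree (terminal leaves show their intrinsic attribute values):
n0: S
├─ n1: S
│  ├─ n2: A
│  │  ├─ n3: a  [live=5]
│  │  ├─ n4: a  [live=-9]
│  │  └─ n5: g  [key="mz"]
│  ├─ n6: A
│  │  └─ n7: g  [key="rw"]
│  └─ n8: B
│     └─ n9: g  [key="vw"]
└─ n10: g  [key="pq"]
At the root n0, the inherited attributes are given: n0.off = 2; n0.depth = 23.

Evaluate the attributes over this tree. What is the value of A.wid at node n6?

1. n0.off = 2  [given at root]
2. n0.depth = 23  [given at root]
3. n1.off = 5  [S₀.depth - 18]
4. n1.depth = 17  [S₀.off + S₀.depth - 8]
5. n2.lab = 17  [S.depth * 3 - 34]
6. n3.live = 5  [terminal]
7. n4.live = -9  [terminal]
8. n5.key = "mz"  [terminal]
9. n2.wid = 6  [a₁.live + 15]
10. n6.lab = -7  [S.off * -2 + 3]
11. n7.key = "rw"  [terminal]
12. n6.wid = -9  [A.lab - 2]
13. n8.wid = true  [true]
14. n9.key = "vw"  [terminal]
15. n8.lab = "nvw"  ["n" ++ g.key]
16. n8.mk = false  [B.wid == false]
17. n1.lim = true  [B.mk == false]
18. n1.live = -6  [(if B.mk then S.off else A₀.wid) - 12]
19. n10.key = "pq"  [terminal]
20. n0.lim = false  [not S₁.lim]
21. n0.live = -9  [S₀.off + S₀.depth - 34]

-9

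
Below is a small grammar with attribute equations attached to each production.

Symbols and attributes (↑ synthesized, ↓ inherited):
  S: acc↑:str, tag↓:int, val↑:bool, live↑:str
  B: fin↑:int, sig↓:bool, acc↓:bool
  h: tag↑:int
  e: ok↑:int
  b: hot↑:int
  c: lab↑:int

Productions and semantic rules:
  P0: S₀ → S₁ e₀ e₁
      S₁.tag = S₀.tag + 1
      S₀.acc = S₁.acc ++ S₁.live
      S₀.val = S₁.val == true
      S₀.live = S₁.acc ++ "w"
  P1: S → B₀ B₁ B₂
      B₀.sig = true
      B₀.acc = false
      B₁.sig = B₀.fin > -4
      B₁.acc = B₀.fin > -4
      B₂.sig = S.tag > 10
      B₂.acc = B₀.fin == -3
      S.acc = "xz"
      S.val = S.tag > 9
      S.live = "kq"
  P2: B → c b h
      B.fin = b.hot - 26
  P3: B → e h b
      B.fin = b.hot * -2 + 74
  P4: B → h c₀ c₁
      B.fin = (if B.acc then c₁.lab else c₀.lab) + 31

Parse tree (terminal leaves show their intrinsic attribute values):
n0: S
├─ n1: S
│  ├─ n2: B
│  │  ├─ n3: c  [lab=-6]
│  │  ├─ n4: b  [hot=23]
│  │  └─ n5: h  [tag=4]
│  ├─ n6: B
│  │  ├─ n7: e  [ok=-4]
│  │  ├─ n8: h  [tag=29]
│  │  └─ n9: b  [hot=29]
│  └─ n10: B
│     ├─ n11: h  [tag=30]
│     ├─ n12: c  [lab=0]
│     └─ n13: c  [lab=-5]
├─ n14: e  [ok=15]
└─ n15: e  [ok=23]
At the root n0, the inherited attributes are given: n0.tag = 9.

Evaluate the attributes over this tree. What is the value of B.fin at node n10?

26

1. n0.tag = 9  [given at root]
2. n1.tag = 10  [S₀.tag + 1]
3. n2.sig = true  [true]
4. n2.acc = false  [false]
5. n3.lab = -6  [terminal]
6. n4.hot = 23  [terminal]
7. n5.tag = 4  [terminal]
8. n2.fin = -3  [b.hot - 26]
9. n6.sig = true  [B₀.fin > -4]
10. n6.acc = true  [B₀.fin > -4]
11. n7.ok = -4  [terminal]
12. n8.tag = 29  [terminal]
13. n9.hot = 29  [terminal]
14. n6.fin = 16  [b.hot * -2 + 74]
15. n10.sig = false  [S.tag > 10]
16. n10.acc = true  [B₀.fin == -3]
17. n11.tag = 30  [terminal]
18. n12.lab = 0  [terminal]
19. n13.lab = -5  [terminal]
20. n10.fin = 26  [(if B.acc then c₁.lab else c₀.lab) + 31]
21. n1.acc = "xz"  ["xz"]
22. n1.val = true  [S.tag > 9]
23. n1.live = "kq"  ["kq"]
24. n14.ok = 15  [terminal]
25. n15.ok = 23  [terminal]
26. n0.acc = "xzkq"  [S₁.acc ++ S₁.live]
27. n0.val = true  [S₁.val == true]
28. n0.live = "xzw"  [S₁.acc ++ "w"]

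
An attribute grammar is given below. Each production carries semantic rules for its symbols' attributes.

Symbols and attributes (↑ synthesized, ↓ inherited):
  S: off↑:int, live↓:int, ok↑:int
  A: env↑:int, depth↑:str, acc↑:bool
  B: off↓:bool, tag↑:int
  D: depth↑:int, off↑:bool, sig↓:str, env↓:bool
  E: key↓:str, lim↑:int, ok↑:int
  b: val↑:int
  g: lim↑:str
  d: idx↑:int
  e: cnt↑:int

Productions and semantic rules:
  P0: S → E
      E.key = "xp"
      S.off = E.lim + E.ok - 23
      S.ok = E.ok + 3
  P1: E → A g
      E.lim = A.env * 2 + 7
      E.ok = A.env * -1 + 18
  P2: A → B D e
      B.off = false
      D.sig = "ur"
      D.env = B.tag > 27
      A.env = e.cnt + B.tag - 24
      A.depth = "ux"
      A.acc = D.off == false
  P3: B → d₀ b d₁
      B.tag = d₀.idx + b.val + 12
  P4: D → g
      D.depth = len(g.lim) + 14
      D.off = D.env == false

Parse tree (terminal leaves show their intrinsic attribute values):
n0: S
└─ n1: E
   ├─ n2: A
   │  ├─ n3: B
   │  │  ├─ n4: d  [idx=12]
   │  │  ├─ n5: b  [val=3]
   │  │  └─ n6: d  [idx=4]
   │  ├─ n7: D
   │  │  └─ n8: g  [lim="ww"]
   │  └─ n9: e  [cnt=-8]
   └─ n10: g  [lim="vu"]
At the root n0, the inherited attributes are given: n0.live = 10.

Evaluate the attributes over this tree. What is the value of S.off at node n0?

1. n0.live = 10  [given at root]
2. n1.key = "xp"  ["xp"]
3. n3.off = false  [false]
4. n4.idx = 12  [terminal]
5. n5.val = 3  [terminal]
6. n6.idx = 4  [terminal]
7. n3.tag = 27  [d₀.idx + b.val + 12]
8. n7.sig = "ur"  ["ur"]
9. n7.env = false  [B.tag > 27]
10. n8.lim = "ww"  [terminal]
11. n7.depth = 16  [len(g.lim) + 14]
12. n7.off = true  [D.env == false]
13. n9.cnt = -8  [terminal]
14. n2.env = -5  [e.cnt + B.tag - 24]
15. n2.depth = "ux"  ["ux"]
16. n2.acc = false  [D.off == false]
17. n10.lim = "vu"  [terminal]
18. n1.lim = -3  [A.env * 2 + 7]
19. n1.ok = 23  [A.env * -1 + 18]
20. n0.off = -3  [E.lim + E.ok - 23]
21. n0.ok = 26  [E.ok + 3]

-3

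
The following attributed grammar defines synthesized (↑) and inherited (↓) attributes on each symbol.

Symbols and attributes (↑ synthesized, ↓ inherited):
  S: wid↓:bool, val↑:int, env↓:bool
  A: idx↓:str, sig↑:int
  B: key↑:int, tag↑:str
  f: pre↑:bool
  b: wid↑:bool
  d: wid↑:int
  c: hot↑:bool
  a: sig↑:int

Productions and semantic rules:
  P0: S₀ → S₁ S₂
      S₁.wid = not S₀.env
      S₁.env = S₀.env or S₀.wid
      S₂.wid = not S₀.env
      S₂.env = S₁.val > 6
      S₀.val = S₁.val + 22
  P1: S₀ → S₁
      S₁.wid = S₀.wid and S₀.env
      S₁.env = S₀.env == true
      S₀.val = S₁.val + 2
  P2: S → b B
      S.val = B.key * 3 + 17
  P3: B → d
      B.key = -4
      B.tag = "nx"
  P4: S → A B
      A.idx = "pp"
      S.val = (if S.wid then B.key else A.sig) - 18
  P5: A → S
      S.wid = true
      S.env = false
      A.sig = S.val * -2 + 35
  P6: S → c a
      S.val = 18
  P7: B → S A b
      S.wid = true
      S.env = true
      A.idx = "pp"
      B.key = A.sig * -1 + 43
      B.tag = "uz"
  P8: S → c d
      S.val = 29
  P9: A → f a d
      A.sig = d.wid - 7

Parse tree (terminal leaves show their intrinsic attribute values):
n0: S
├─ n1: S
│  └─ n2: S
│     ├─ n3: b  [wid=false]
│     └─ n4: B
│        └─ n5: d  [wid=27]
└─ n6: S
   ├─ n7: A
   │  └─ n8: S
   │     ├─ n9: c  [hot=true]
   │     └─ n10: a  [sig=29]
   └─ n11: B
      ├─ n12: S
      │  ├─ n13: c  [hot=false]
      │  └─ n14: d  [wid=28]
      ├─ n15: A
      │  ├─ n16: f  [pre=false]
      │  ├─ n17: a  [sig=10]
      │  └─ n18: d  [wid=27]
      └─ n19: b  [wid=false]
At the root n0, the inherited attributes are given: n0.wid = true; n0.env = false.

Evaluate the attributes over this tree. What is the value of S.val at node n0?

29

1. n0.wid = true  [given at root]
2. n0.env = false  [given at root]
3. n1.wid = true  [not S₀.env]
4. n1.env = true  [S₀.env or S₀.wid]
5. n2.wid = true  [S₀.wid and S₀.env]
6. n2.env = true  [S₀.env == true]
7. n3.wid = false  [terminal]
8. n5.wid = 27  [terminal]
9. n4.key = -4  [-4]
10. n4.tag = "nx"  ["nx"]
11. n2.val = 5  [B.key * 3 + 17]
12. n1.val = 7  [S₁.val + 2]
13. n6.wid = true  [not S₀.env]
14. n6.env = true  [S₁.val > 6]
15. n7.idx = "pp"  ["pp"]
16. n8.wid = true  [true]
17. n8.env = false  [false]
18. n9.hot = true  [terminal]
19. n10.sig = 29  [terminal]
20. n8.val = 18  [18]
21. n7.sig = -1  [S.val * -2 + 35]
22. n12.wid = true  [true]
23. n12.env = true  [true]
24. n13.hot = false  [terminal]
25. n14.wid = 28  [terminal]
26. n12.val = 29  [29]
27. n15.idx = "pp"  ["pp"]
28. n16.pre = false  [terminal]
29. n17.sig = 10  [terminal]
30. n18.wid = 27  [terminal]
31. n15.sig = 20  [d.wid - 7]
32. n19.wid = false  [terminal]
33. n11.key = 23  [A.sig * -1 + 43]
34. n11.tag = "uz"  ["uz"]
35. n6.val = 5  [(if S.wid then B.key else A.sig) - 18]
36. n0.val = 29  [S₁.val + 22]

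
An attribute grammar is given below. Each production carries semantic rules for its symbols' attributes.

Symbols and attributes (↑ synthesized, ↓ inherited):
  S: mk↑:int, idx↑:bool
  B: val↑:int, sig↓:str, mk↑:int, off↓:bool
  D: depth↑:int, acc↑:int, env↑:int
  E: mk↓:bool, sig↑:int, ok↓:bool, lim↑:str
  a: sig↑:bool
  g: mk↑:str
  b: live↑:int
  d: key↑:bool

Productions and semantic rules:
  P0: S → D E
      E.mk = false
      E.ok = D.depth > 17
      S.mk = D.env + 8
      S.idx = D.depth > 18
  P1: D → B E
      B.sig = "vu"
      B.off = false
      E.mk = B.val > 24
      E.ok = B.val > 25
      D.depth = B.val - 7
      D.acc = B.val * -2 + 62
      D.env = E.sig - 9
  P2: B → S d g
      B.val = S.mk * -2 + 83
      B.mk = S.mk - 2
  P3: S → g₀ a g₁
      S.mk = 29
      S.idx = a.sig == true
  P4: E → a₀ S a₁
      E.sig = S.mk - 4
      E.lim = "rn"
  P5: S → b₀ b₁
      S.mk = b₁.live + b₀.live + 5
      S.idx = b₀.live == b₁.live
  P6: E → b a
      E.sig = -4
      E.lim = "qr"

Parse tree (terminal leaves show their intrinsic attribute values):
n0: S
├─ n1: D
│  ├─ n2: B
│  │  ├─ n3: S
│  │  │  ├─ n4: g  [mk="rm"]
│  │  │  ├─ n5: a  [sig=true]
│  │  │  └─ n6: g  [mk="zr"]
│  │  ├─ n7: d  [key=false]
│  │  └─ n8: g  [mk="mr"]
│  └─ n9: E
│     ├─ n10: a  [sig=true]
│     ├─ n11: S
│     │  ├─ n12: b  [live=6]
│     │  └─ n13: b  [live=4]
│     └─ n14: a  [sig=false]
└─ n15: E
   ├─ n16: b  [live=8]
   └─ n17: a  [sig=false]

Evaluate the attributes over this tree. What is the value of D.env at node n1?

2

1. n2.sig = "vu"  ["vu"]
2. n2.off = false  [false]
3. n4.mk = "rm"  [terminal]
4. n5.sig = true  [terminal]
5. n6.mk = "zr"  [terminal]
6. n3.mk = 29  [29]
7. n3.idx = true  [a.sig == true]
8. n7.key = false  [terminal]
9. n8.mk = "mr"  [terminal]
10. n2.val = 25  [S.mk * -2 + 83]
11. n2.mk = 27  [S.mk - 2]
12. n9.mk = true  [B.val > 24]
13. n9.ok = false  [B.val > 25]
14. n10.sig = true  [terminal]
15. n12.live = 6  [terminal]
16. n13.live = 4  [terminal]
17. n11.mk = 15  [b₁.live + b₀.live + 5]
18. n11.idx = false  [b₀.live == b₁.live]
19. n14.sig = false  [terminal]
20. n9.sig = 11  [S.mk - 4]
21. n9.lim = "rn"  ["rn"]
22. n1.depth = 18  [B.val - 7]
23. n1.acc = 12  [B.val * -2 + 62]
24. n1.env = 2  [E.sig - 9]
25. n15.mk = false  [false]
26. n15.ok = true  [D.depth > 17]
27. n16.live = 8  [terminal]
28. n17.sig = false  [terminal]
29. n15.sig = -4  [-4]
30. n15.lim = "qr"  ["qr"]
31. n0.mk = 10  [D.env + 8]
32. n0.idx = false  [D.depth > 18]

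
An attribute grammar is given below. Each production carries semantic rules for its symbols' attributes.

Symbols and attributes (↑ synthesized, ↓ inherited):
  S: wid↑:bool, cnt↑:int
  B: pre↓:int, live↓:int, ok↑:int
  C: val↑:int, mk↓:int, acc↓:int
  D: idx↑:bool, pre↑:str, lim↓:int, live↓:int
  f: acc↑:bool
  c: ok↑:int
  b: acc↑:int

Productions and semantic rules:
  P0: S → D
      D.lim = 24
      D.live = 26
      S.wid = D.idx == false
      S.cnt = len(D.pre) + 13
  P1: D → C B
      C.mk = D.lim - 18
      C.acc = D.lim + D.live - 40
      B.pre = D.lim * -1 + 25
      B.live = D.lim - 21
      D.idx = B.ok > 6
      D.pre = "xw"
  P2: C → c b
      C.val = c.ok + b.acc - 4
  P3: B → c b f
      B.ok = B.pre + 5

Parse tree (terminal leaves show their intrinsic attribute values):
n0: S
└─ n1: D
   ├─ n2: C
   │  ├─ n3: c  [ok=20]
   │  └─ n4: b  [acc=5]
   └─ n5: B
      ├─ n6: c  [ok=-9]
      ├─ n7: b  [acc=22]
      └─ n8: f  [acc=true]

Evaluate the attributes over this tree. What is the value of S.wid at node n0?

true

1. n1.lim = 24  [24]
2. n1.live = 26  [26]
3. n2.mk = 6  [D.lim - 18]
4. n2.acc = 10  [D.lim + D.live - 40]
5. n3.ok = 20  [terminal]
6. n4.acc = 5  [terminal]
7. n2.val = 21  [c.ok + b.acc - 4]
8. n5.pre = 1  [D.lim * -1 + 25]
9. n5.live = 3  [D.lim - 21]
10. n6.ok = -9  [terminal]
11. n7.acc = 22  [terminal]
12. n8.acc = true  [terminal]
13. n5.ok = 6  [B.pre + 5]
14. n1.idx = false  [B.ok > 6]
15. n1.pre = "xw"  ["xw"]
16. n0.wid = true  [D.idx == false]
17. n0.cnt = 15  [len(D.pre) + 13]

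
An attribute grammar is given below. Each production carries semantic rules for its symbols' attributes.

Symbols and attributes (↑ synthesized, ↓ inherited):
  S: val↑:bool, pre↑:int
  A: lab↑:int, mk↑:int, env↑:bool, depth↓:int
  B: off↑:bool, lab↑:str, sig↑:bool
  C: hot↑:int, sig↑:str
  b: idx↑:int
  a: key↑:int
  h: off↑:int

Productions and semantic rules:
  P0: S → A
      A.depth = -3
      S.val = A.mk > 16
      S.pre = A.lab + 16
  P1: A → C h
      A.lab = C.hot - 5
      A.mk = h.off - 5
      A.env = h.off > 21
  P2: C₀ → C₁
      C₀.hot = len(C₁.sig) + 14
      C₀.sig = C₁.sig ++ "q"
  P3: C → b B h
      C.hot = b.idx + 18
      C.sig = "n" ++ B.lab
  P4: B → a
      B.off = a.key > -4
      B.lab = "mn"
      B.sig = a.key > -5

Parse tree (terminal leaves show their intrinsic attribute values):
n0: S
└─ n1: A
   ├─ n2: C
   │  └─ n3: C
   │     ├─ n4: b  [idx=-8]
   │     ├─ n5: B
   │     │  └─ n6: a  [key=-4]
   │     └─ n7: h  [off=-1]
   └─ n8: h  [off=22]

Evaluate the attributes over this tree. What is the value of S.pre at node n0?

28

1. n1.depth = -3  [-3]
2. n4.idx = -8  [terminal]
3. n6.key = -4  [terminal]
4. n5.off = false  [a.key > -4]
5. n5.lab = "mn"  ["mn"]
6. n5.sig = true  [a.key > -5]
7. n7.off = -1  [terminal]
8. n3.hot = 10  [b.idx + 18]
9. n3.sig = "nmn"  ["n" ++ B.lab]
10. n2.hot = 17  [len(C₁.sig) + 14]
11. n2.sig = "nmnq"  [C₁.sig ++ "q"]
12. n8.off = 22  [terminal]
13. n1.lab = 12  [C.hot - 5]
14. n1.mk = 17  [h.off - 5]
15. n1.env = true  [h.off > 21]
16. n0.val = true  [A.mk > 16]
17. n0.pre = 28  [A.lab + 16]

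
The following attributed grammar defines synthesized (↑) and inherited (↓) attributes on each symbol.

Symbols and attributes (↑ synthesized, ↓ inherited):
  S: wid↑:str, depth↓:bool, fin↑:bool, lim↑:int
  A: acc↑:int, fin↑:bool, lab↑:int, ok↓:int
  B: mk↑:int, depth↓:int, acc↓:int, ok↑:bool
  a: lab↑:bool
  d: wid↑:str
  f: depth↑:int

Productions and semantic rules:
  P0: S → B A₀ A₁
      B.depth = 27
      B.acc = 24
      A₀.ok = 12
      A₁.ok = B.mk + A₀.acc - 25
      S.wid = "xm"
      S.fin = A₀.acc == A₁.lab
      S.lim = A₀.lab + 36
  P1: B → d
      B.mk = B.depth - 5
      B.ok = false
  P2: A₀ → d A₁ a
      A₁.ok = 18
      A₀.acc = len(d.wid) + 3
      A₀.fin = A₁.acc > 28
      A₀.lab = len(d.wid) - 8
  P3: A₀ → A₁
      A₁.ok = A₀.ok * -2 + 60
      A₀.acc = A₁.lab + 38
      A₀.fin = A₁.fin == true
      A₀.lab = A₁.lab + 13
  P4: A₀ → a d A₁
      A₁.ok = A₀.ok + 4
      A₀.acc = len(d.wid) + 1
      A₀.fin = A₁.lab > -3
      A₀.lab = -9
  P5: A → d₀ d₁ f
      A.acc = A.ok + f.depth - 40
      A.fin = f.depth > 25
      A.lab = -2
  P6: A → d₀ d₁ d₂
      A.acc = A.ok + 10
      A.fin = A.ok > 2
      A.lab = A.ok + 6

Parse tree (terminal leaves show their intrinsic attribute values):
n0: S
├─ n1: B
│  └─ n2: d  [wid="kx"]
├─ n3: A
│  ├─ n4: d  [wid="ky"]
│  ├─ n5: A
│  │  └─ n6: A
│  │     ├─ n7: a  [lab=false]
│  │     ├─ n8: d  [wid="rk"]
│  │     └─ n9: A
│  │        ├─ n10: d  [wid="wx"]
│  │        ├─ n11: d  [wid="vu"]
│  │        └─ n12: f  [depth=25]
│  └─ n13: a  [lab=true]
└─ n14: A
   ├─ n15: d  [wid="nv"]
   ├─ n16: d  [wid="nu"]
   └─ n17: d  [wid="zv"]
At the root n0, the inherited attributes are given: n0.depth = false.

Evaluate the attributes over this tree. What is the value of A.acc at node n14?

12

1. n0.depth = false  [given at root]
2. n1.depth = 27  [27]
3. n1.acc = 24  [24]
4. n2.wid = "kx"  [terminal]
5. n1.mk = 22  [B.depth - 5]
6. n1.ok = false  [false]
7. n3.ok = 12  [12]
8. n4.wid = "ky"  [terminal]
9. n5.ok = 18  [18]
10. n6.ok = 24  [A₀.ok * -2 + 60]
11. n7.lab = false  [terminal]
12. n8.wid = "rk"  [terminal]
13. n9.ok = 28  [A₀.ok + 4]
14. n10.wid = "wx"  [terminal]
15. n11.wid = "vu"  [terminal]
16. n12.depth = 25  [terminal]
17. n9.acc = 13  [A.ok + f.depth - 40]
18. n9.fin = false  [f.depth > 25]
19. n9.lab = -2  [-2]
20. n6.acc = 3  [len(d.wid) + 1]
21. n6.fin = true  [A₁.lab > -3]
22. n6.lab = -9  [-9]
23. n5.acc = 29  [A₁.lab + 38]
24. n5.fin = true  [A₁.fin == true]
25. n5.lab = 4  [A₁.lab + 13]
26. n13.lab = true  [terminal]
27. n3.acc = 5  [len(d.wid) + 3]
28. n3.fin = true  [A₁.acc > 28]
29. n3.lab = -6  [len(d.wid) - 8]
30. n14.ok = 2  [B.mk + A₀.acc - 25]
31. n15.wid = "nv"  [terminal]
32. n16.wid = "nu"  [terminal]
33. n17.wid = "zv"  [terminal]
34. n14.acc = 12  [A.ok + 10]
35. n14.fin = false  [A.ok > 2]
36. n14.lab = 8  [A.ok + 6]
37. n0.wid = "xm"  ["xm"]
38. n0.fin = false  [A₀.acc == A₁.lab]
39. n0.lim = 30  [A₀.lab + 36]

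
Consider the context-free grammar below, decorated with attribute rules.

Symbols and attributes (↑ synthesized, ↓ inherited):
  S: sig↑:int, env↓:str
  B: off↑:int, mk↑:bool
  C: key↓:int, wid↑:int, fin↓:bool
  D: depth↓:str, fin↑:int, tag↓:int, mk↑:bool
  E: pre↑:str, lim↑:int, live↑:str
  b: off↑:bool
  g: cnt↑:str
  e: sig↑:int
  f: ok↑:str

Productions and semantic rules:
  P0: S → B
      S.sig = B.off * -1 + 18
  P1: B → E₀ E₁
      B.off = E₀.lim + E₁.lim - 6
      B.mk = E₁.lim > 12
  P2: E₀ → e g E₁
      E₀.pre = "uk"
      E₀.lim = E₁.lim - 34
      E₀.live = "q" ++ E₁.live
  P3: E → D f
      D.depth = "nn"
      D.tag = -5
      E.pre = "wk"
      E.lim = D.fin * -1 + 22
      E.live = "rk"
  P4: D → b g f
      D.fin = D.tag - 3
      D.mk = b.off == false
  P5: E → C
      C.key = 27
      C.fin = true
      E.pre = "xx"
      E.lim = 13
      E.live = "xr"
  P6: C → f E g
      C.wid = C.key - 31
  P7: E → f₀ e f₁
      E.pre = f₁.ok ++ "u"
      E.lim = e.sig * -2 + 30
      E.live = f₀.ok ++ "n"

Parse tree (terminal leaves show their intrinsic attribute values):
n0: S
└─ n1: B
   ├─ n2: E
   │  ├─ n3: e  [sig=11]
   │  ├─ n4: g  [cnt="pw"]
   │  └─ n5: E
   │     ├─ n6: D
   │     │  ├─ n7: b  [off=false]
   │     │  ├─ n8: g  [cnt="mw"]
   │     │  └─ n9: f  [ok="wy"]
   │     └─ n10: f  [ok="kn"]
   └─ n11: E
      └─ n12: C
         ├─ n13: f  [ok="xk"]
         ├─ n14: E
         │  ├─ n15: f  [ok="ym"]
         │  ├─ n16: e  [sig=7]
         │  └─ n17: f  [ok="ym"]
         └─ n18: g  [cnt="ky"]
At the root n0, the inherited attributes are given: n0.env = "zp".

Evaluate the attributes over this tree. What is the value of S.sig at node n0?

15

1. n0.env = "zp"  [given at root]
2. n3.sig = 11  [terminal]
3. n4.cnt = "pw"  [terminal]
4. n6.depth = "nn"  ["nn"]
5. n6.tag = -5  [-5]
6. n7.off = false  [terminal]
7. n8.cnt = "mw"  [terminal]
8. n9.ok = "wy"  [terminal]
9. n6.fin = -8  [D.tag - 3]
10. n6.mk = true  [b.off == false]
11. n10.ok = "kn"  [terminal]
12. n5.pre = "wk"  ["wk"]
13. n5.lim = 30  [D.fin * -1 + 22]
14. n5.live = "rk"  ["rk"]
15. n2.pre = "uk"  ["uk"]
16. n2.lim = -4  [E₁.lim - 34]
17. n2.live = "qrk"  ["q" ++ E₁.live]
18. n12.key = 27  [27]
19. n12.fin = true  [true]
20. n13.ok = "xk"  [terminal]
21. n15.ok = "ym"  [terminal]
22. n16.sig = 7  [terminal]
23. n17.ok = "ym"  [terminal]
24. n14.pre = "ymu"  [f₁.ok ++ "u"]
25. n14.lim = 16  [e.sig * -2 + 30]
26. n14.live = "ymn"  [f₀.ok ++ "n"]
27. n18.cnt = "ky"  [terminal]
28. n12.wid = -4  [C.key - 31]
29. n11.pre = "xx"  ["xx"]
30. n11.lim = 13  [13]
31. n11.live = "xr"  ["xr"]
32. n1.off = 3  [E₀.lim + E₁.lim - 6]
33. n1.mk = true  [E₁.lim > 12]
34. n0.sig = 15  [B.off * -1 + 18]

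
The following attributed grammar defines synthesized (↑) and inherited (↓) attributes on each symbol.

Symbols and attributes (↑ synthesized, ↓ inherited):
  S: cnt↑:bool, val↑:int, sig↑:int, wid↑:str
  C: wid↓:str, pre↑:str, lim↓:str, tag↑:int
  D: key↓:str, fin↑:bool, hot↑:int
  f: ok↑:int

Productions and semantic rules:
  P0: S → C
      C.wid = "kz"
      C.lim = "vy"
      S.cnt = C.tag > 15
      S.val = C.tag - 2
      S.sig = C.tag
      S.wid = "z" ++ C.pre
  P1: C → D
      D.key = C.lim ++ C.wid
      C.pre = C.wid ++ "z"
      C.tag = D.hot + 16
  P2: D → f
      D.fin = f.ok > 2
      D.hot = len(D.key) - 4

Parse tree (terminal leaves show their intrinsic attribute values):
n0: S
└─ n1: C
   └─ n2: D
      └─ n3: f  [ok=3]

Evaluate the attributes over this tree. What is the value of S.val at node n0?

14

1. n1.wid = "kz"  ["kz"]
2. n1.lim = "vy"  ["vy"]
3. n2.key = "vykz"  [C.lim ++ C.wid]
4. n3.ok = 3  [terminal]
5. n2.fin = true  [f.ok > 2]
6. n2.hot = 0  [len(D.key) - 4]
7. n1.pre = "kzz"  [C.wid ++ "z"]
8. n1.tag = 16  [D.hot + 16]
9. n0.cnt = true  [C.tag > 15]
10. n0.val = 14  [C.tag - 2]
11. n0.sig = 16  [C.tag]
12. n0.wid = "zkzz"  ["z" ++ C.pre]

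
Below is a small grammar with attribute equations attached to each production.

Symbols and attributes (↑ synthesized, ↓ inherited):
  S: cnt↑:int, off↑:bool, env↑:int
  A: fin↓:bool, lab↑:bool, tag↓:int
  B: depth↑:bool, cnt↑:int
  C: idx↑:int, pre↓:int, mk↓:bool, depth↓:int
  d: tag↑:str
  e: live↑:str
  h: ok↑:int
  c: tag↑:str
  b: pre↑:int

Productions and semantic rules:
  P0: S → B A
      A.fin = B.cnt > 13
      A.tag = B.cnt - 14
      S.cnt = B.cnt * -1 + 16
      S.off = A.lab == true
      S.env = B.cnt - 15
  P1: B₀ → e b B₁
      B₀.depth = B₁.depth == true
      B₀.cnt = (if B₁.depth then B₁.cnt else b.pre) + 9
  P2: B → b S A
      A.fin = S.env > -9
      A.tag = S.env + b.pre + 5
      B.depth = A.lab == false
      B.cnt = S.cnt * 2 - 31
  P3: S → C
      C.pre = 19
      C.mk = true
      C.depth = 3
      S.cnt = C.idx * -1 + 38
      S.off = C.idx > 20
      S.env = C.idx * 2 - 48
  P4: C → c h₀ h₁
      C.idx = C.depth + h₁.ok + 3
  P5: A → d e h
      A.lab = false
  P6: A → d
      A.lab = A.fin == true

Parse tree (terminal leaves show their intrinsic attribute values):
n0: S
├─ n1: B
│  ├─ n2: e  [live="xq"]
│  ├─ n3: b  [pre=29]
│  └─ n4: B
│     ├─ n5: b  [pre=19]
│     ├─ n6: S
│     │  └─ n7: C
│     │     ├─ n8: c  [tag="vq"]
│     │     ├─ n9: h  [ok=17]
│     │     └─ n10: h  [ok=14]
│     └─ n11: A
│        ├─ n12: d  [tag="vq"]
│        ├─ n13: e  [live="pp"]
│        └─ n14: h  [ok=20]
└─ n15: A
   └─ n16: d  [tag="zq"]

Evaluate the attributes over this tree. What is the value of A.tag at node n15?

1. n2.live = "xq"  [terminal]
2. n3.pre = 29  [terminal]
3. n5.pre = 19  [terminal]
4. n7.pre = 19  [19]
5. n7.mk = true  [true]
6. n7.depth = 3  [3]
7. n8.tag = "vq"  [terminal]
8. n9.ok = 17  [terminal]
9. n10.ok = 14  [terminal]
10. n7.idx = 20  [C.depth + h₁.ok + 3]
11. n6.cnt = 18  [C.idx * -1 + 38]
12. n6.off = false  [C.idx > 20]
13. n6.env = -8  [C.idx * 2 - 48]
14. n11.fin = true  [S.env > -9]
15. n11.tag = 16  [S.env + b.pre + 5]
16. n12.tag = "vq"  [terminal]
17. n13.live = "pp"  [terminal]
18. n14.ok = 20  [terminal]
19. n11.lab = false  [false]
20. n4.depth = true  [A.lab == false]
21. n4.cnt = 5  [S.cnt * 2 - 31]
22. n1.depth = true  [B₁.depth == true]
23. n1.cnt = 14  [(if B₁.depth then B₁.cnt else b.pre) + 9]
24. n15.fin = true  [B.cnt > 13]
25. n15.tag = 0  [B.cnt - 14]
26. n16.tag = "zq"  [terminal]
27. n15.lab = true  [A.fin == true]
28. n0.cnt = 2  [B.cnt * -1 + 16]
29. n0.off = true  [A.lab == true]
30. n0.env = -1  [B.cnt - 15]

0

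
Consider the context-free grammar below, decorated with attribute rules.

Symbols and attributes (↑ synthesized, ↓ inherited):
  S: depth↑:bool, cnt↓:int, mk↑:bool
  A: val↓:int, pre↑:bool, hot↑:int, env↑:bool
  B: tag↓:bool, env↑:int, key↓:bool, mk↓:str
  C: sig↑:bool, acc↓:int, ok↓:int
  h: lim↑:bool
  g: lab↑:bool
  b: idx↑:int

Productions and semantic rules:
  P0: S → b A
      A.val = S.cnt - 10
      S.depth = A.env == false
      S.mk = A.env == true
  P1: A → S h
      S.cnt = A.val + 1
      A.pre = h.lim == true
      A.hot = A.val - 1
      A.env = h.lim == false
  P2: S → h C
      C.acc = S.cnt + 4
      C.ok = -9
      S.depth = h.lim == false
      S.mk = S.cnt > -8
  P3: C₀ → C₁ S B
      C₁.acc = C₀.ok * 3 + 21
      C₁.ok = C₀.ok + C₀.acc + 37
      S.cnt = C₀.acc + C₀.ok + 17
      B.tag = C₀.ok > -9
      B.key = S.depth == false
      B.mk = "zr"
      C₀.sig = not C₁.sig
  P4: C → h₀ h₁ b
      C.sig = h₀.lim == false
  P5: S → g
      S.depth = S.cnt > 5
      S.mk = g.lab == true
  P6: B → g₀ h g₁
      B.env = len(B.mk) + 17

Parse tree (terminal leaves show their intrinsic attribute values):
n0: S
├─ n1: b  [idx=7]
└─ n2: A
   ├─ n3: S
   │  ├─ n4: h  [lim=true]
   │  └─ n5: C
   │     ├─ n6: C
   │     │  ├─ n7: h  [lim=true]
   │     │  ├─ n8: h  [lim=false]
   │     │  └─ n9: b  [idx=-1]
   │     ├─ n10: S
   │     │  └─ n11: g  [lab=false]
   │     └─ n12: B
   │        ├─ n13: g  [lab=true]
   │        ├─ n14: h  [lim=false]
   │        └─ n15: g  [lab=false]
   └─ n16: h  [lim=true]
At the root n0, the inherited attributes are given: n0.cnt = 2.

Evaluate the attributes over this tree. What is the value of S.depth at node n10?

false

1. n0.cnt = 2  [given at root]
2. n1.idx = 7  [terminal]
3. n2.val = -8  [S.cnt - 10]
4. n3.cnt = -7  [A.val + 1]
5. n4.lim = true  [terminal]
6. n5.acc = -3  [S.cnt + 4]
7. n5.ok = -9  [-9]
8. n6.acc = -6  [C₀.ok * 3 + 21]
9. n6.ok = 25  [C₀.ok + C₀.acc + 37]
10. n7.lim = true  [terminal]
11. n8.lim = false  [terminal]
12. n9.idx = -1  [terminal]
13. n6.sig = false  [h₀.lim == false]
14. n10.cnt = 5  [C₀.acc + C₀.ok + 17]
15. n11.lab = false  [terminal]
16. n10.depth = false  [S.cnt > 5]
17. n10.mk = false  [g.lab == true]
18. n12.tag = false  [C₀.ok > -9]
19. n12.key = true  [S.depth == false]
20. n12.mk = "zr"  ["zr"]
21. n13.lab = true  [terminal]
22. n14.lim = false  [terminal]
23. n15.lab = false  [terminal]
24. n12.env = 19  [len(B.mk) + 17]
25. n5.sig = true  [not C₁.sig]
26. n3.depth = false  [h.lim == false]
27. n3.mk = true  [S.cnt > -8]
28. n16.lim = true  [terminal]
29. n2.pre = true  [h.lim == true]
30. n2.hot = -9  [A.val - 1]
31. n2.env = false  [h.lim == false]
32. n0.depth = true  [A.env == false]
33. n0.mk = false  [A.env == true]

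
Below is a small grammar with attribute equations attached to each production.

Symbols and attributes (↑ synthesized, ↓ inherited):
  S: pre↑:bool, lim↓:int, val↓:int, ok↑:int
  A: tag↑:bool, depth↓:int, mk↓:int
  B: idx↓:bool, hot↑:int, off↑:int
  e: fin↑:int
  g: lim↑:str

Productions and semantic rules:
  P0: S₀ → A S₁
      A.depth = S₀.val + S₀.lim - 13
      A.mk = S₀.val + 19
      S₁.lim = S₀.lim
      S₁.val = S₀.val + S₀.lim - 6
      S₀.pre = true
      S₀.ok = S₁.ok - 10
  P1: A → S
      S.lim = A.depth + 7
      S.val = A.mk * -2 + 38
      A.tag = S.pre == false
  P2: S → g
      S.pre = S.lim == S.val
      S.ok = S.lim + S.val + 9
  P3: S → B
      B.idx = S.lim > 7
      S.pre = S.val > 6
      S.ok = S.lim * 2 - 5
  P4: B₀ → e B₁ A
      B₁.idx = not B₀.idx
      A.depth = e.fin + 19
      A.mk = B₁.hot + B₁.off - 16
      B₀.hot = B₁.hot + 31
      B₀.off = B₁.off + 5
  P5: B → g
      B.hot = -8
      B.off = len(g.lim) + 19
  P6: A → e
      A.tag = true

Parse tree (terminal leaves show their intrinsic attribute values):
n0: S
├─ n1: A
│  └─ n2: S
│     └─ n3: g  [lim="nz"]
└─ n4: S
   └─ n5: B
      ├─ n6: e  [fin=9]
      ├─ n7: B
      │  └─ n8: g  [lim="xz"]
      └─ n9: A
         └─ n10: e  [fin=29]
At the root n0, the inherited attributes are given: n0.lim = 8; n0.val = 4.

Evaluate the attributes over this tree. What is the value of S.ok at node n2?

7

1. n0.lim = 8  [given at root]
2. n0.val = 4  [given at root]
3. n1.depth = -1  [S₀.val + S₀.lim - 13]
4. n1.mk = 23  [S₀.val + 19]
5. n2.lim = 6  [A.depth + 7]
6. n2.val = -8  [A.mk * -2 + 38]
7. n3.lim = "nz"  [terminal]
8. n2.pre = false  [S.lim == S.val]
9. n2.ok = 7  [S.lim + S.val + 9]
10. n1.tag = true  [S.pre == false]
11. n4.lim = 8  [S₀.lim]
12. n4.val = 6  [S₀.val + S₀.lim - 6]
13. n5.idx = true  [S.lim > 7]
14. n6.fin = 9  [terminal]
15. n7.idx = false  [not B₀.idx]
16. n8.lim = "xz"  [terminal]
17. n7.hot = -8  [-8]
18. n7.off = 21  [len(g.lim) + 19]
19. n9.depth = 28  [e.fin + 19]
20. n9.mk = -3  [B₁.hot + B₁.off - 16]
21. n10.fin = 29  [terminal]
22. n9.tag = true  [true]
23. n5.hot = 23  [B₁.hot + 31]
24. n5.off = 26  [B₁.off + 5]
25. n4.pre = false  [S.val > 6]
26. n4.ok = 11  [S.lim * 2 - 5]
27. n0.pre = true  [true]
28. n0.ok = 1  [S₁.ok - 10]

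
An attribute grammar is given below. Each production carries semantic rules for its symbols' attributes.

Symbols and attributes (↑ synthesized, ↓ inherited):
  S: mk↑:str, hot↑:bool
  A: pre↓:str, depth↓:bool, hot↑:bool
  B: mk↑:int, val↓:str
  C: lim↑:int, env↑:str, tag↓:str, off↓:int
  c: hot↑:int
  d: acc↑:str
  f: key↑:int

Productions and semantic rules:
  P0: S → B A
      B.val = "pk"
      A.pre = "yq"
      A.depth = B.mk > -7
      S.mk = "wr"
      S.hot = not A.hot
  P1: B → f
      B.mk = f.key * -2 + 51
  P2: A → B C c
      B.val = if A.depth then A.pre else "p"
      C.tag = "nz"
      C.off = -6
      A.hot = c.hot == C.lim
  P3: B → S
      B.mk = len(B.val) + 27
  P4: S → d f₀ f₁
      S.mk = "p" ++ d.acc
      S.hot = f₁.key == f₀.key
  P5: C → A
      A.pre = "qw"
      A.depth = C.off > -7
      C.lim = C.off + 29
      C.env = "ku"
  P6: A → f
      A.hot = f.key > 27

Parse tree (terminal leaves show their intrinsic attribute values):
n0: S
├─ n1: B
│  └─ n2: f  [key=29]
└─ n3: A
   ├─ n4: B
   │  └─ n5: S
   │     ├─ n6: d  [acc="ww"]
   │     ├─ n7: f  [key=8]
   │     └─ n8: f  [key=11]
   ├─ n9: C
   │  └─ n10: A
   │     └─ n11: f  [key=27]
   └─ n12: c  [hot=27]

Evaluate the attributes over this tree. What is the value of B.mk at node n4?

1. n1.val = "pk"  ["pk"]
2. n2.key = 29  [terminal]
3. n1.mk = -7  [f.key * -2 + 51]
4. n3.pre = "yq"  ["yq"]
5. n3.depth = false  [B.mk > -7]
6. n4.val = "p"  [if A.depth then A.pre else "p"]
7. n6.acc = "ww"  [terminal]
8. n7.key = 8  [terminal]
9. n8.key = 11  [terminal]
10. n5.mk = "pww"  ["p" ++ d.acc]
11. n5.hot = false  [f₁.key == f₀.key]
12. n4.mk = 28  [len(B.val) + 27]
13. n9.tag = "nz"  ["nz"]
14. n9.off = -6  [-6]
15. n10.pre = "qw"  ["qw"]
16. n10.depth = true  [C.off > -7]
17. n11.key = 27  [terminal]
18. n10.hot = false  [f.key > 27]
19. n9.lim = 23  [C.off + 29]
20. n9.env = "ku"  ["ku"]
21. n12.hot = 27  [terminal]
22. n3.hot = false  [c.hot == C.lim]
23. n0.mk = "wr"  ["wr"]
24. n0.hot = true  [not A.hot]

28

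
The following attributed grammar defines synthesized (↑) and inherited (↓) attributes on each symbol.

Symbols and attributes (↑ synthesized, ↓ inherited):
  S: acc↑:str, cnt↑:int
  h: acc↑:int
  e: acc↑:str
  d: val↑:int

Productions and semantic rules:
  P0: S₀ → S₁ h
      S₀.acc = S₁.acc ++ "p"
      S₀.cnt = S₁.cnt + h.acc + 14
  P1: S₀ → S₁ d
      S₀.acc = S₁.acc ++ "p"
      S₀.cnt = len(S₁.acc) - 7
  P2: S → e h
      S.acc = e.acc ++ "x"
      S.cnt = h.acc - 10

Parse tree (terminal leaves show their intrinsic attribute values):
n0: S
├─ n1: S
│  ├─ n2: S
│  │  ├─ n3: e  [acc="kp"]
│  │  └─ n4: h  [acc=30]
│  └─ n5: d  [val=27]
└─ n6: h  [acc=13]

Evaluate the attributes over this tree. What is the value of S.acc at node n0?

1. n3.acc = "kp"  [terminal]
2. n4.acc = 30  [terminal]
3. n2.acc = "kpx"  [e.acc ++ "x"]
4. n2.cnt = 20  [h.acc - 10]
5. n5.val = 27  [terminal]
6. n1.acc = "kpxp"  [S₁.acc ++ "p"]
7. n1.cnt = -4  [len(S₁.acc) - 7]
8. n6.acc = 13  [terminal]
9. n0.acc = "kpxpp"  [S₁.acc ++ "p"]
10. n0.cnt = 23  [S₁.cnt + h.acc + 14]

"kpxpp"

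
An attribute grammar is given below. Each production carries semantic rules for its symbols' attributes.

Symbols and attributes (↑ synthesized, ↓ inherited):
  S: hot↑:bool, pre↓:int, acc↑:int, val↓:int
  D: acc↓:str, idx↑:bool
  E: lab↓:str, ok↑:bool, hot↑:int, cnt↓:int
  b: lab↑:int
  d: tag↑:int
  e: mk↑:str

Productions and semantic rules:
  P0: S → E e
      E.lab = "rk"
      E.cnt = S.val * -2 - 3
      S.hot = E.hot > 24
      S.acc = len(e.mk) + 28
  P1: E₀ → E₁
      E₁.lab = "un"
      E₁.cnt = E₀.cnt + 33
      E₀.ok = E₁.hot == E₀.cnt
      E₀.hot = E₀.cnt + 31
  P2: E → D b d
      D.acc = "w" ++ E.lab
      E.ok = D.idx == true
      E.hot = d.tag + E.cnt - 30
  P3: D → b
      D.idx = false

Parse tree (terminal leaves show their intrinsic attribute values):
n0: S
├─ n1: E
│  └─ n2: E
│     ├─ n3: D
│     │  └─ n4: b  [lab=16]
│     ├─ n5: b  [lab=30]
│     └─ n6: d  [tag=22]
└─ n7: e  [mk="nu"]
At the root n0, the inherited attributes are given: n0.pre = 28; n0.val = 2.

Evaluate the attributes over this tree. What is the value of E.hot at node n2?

18

1. n0.pre = 28  [given at root]
2. n0.val = 2  [given at root]
3. n1.lab = "rk"  ["rk"]
4. n1.cnt = -7  [S.val * -2 - 3]
5. n2.lab = "un"  ["un"]
6. n2.cnt = 26  [E₀.cnt + 33]
7. n3.acc = "wun"  ["w" ++ E.lab]
8. n4.lab = 16  [terminal]
9. n3.idx = false  [false]
10. n5.lab = 30  [terminal]
11. n6.tag = 22  [terminal]
12. n2.ok = false  [D.idx == true]
13. n2.hot = 18  [d.tag + E.cnt - 30]
14. n1.ok = false  [E₁.hot == E₀.cnt]
15. n1.hot = 24  [E₀.cnt + 31]
16. n7.mk = "nu"  [terminal]
17. n0.hot = false  [E.hot > 24]
18. n0.acc = 30  [len(e.mk) + 28]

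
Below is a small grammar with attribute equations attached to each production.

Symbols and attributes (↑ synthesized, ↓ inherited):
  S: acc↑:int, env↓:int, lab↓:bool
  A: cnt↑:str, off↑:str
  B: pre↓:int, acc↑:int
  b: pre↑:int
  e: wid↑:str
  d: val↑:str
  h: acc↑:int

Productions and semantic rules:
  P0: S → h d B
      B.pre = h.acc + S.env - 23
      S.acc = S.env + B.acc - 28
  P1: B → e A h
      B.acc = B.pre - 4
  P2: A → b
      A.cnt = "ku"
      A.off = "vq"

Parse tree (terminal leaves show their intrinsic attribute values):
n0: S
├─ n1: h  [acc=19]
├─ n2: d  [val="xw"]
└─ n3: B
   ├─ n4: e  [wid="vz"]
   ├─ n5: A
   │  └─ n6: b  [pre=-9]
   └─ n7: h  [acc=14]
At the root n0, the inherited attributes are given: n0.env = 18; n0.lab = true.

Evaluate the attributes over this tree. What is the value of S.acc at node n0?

1. n0.env = 18  [given at root]
2. n0.lab = true  [given at root]
3. n1.acc = 19  [terminal]
4. n2.val = "xw"  [terminal]
5. n3.pre = 14  [h.acc + S.env - 23]
6. n4.wid = "vz"  [terminal]
7. n6.pre = -9  [terminal]
8. n5.cnt = "ku"  ["ku"]
9. n5.off = "vq"  ["vq"]
10. n7.acc = 14  [terminal]
11. n3.acc = 10  [B.pre - 4]
12. n0.acc = 0  [S.env + B.acc - 28]

0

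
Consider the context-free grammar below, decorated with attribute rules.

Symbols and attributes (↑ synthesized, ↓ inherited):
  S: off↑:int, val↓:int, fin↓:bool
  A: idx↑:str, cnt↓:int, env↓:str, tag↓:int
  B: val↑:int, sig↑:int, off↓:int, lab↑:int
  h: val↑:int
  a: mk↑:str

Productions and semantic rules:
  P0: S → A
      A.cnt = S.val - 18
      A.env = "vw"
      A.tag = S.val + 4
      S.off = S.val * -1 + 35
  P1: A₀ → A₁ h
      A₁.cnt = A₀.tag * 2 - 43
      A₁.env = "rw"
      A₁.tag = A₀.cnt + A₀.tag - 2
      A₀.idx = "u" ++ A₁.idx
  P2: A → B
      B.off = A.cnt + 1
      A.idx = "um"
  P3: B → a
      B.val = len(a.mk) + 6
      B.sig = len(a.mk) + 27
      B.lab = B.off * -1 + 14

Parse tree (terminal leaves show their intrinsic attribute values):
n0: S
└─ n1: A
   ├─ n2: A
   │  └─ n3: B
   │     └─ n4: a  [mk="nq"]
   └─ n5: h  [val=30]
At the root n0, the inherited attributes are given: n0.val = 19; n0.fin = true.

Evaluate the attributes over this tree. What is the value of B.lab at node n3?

10

1. n0.val = 19  [given at root]
2. n0.fin = true  [given at root]
3. n1.cnt = 1  [S.val - 18]
4. n1.env = "vw"  ["vw"]
5. n1.tag = 23  [S.val + 4]
6. n2.cnt = 3  [A₀.tag * 2 - 43]
7. n2.env = "rw"  ["rw"]
8. n2.tag = 22  [A₀.cnt + A₀.tag - 2]
9. n3.off = 4  [A.cnt + 1]
10. n4.mk = "nq"  [terminal]
11. n3.val = 8  [len(a.mk) + 6]
12. n3.sig = 29  [len(a.mk) + 27]
13. n3.lab = 10  [B.off * -1 + 14]
14. n2.idx = "um"  ["um"]
15. n5.val = 30  [terminal]
16. n1.idx = "uum"  ["u" ++ A₁.idx]
17. n0.off = 16  [S.val * -1 + 35]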